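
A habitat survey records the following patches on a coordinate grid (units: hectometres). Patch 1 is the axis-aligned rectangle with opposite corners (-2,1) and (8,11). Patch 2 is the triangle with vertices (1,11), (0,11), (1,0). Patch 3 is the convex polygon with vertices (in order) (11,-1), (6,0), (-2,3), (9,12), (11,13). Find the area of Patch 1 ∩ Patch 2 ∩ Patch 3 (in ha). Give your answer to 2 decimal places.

1.09

The intersection is the polygon with vertices (1,1.875), (0.824,1.941), (0.538,5.077), (1,5.455).
By the shoelace formula its area is 1.09.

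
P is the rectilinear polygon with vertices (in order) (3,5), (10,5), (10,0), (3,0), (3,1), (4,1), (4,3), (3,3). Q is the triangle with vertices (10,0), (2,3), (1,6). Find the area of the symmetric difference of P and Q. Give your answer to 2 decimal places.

30.33

|P| = 33, |Q| = 10.5, |P∩Q| = 6.5833.
|P △ Q| = |P| + |Q| − 2·|P∩Q| = 33 + 10.5 − 13.1667 = 30.33.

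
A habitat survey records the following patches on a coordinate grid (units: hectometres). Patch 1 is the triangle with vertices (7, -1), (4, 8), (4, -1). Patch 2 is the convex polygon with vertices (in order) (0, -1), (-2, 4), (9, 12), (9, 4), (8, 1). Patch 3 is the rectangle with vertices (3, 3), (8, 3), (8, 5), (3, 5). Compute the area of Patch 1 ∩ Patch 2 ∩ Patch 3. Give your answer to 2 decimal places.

2.67

The intersection is the polygon with vertices (5.667,3), (4,3), (4,5), (5,5).
By the shoelace formula its area is 2.67.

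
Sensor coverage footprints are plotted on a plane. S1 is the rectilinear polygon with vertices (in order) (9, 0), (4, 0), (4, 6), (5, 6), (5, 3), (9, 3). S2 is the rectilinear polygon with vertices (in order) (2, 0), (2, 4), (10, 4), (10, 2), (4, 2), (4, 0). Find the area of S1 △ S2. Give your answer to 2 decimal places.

26.00

|S1| = 18, |S2| = 20, |S1∩S2| = 6.
|S1 △ S2| = |S1| + |S2| − 2·|S1∩S2| = 18 + 20 − 12 = 26.00.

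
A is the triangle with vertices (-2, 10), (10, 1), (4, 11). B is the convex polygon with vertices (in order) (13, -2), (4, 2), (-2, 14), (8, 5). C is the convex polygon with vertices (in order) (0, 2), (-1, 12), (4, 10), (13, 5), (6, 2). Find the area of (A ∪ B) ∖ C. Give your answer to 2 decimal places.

|A ∪ B| = 63.6642.
|(A ∪ B) ∩ C| = 44.7685.
|(A ∪ B) ∖ C| = 63.6642 − 44.7685 = 18.90.

18.90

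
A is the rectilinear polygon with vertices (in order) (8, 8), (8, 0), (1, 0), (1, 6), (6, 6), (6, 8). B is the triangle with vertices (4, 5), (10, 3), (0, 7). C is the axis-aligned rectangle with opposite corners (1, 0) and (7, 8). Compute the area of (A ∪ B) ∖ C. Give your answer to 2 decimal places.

|A ∪ B| = 46.3833.
|(A ∪ B) ∩ C| = 38.2.
|(A ∪ B) ∖ C| = 46.3833 − 38.2 = 8.18.

8.18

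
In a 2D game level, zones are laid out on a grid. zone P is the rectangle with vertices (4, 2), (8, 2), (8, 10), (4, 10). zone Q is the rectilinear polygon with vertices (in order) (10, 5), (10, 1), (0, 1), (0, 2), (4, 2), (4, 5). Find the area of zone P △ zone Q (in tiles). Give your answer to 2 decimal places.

|zone P| = 32, |zone Q| = 28, |zone P∩zone Q| = 12.
|zone P △ zone Q| = |zone P| + |zone Q| − 2·|zone P∩zone Q| = 32 + 28 − 24 = 36.00.

36.00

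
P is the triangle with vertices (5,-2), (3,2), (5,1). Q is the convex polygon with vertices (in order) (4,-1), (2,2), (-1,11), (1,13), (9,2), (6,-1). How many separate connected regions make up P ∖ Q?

1

P ∖ Q is a single connected region.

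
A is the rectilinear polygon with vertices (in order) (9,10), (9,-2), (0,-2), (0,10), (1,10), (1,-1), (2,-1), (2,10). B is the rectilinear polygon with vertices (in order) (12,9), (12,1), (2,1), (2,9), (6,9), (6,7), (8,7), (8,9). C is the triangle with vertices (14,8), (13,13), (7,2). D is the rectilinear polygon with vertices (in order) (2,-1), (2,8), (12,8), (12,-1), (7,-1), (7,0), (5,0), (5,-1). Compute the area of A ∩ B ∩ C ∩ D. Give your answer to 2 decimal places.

The intersection is the polygon with vertices (7,2), (9,5.667), (9,3.714).
By the shoelace formula its area is 1.95.

1.95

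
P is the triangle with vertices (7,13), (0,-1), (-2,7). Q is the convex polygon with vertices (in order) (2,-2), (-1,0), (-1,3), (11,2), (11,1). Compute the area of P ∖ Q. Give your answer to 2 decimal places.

36.40

|P| = 42, |P∩Q| = 5.6025.
|P ∖ Q| = |P| − |P∩Q| = 42 − 5.6025 = 36.40.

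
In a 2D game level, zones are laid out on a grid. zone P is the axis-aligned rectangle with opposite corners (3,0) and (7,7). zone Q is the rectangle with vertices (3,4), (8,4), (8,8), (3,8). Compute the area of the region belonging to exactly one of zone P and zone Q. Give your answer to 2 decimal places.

24.00

|zone P∩zone Q|: x∈[3,7], y∈[4,7] → 4·3 = 12.
|zone P △ zone Q| = |zone P| + |zone Q| − 2·|zone P∩zone Q| = 28 + 20 − 24 = 24.00.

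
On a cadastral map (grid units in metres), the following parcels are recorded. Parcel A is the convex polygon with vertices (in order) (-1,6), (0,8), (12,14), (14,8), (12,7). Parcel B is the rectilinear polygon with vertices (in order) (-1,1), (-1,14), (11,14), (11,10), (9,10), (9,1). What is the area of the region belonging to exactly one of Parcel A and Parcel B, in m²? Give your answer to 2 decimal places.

|Parcel A| = 61.5, |Parcel B| = 138, |Parcel A∩Parcel B| = 41.4038.
|Parcel A △ Parcel B| = |Parcel A| + |Parcel B| − 2·|Parcel A∩Parcel B| = 61.5 + 138 − 82.8077 = 116.69.

116.69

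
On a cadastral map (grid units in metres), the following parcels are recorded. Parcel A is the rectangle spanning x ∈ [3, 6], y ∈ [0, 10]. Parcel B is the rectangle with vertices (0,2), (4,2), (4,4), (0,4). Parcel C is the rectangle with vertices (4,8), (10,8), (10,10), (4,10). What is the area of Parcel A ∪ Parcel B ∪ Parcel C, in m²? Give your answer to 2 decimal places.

44.00

By inclusion–exclusion:
Individual areas: |Parcel A| = 30, |Parcel B| = 8, |Parcel C| = 12.
|Parcel A∩Parcel B|: x∈[3,4], y∈[2,4] → 1·2 = 2.
|Parcel A∩Parcel C|: x∈[4,6], y∈[8,10] → 2·2 = 4.
|Parcel B∩Parcel C| = 0 (no overlap).
|Parcel A∩Parcel B∩Parcel C| = 0.
|Parcel A ∪ Parcel B ∪ Parcel C| = 50 − 6 + 0 = 44.00.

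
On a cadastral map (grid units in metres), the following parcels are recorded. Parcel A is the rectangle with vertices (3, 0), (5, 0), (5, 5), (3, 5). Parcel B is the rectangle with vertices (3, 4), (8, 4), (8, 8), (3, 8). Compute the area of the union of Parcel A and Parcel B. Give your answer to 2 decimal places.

28.00

By inclusion–exclusion:
Individual areas: |Parcel A| = 10, |Parcel B| = 20.
|Parcel A∩Parcel B|: x∈[3,5], y∈[4,5] → 2·1 = 2.
|Parcel A ∪ Parcel B| = 30 − 2 = 28.00.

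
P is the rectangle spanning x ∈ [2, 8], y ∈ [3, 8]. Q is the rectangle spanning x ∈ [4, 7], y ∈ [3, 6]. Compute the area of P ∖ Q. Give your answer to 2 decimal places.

|P∩Q|: x∈[4,7], y∈[3,6] → 3·3 = 9.
|P| = 30.
|P ∖ Q| = |P| − |P∩Q| = 30 − 9 = 21.00.

21.00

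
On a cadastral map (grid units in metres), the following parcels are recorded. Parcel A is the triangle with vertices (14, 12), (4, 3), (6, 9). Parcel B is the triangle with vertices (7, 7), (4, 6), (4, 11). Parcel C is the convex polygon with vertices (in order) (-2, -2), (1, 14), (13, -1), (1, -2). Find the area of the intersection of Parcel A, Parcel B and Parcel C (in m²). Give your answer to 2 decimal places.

1.21

The intersection is the polygon with vertices (5.125,6.375), (5.706,8.118), (6.684,6.895).
By the shoelace formula its area is 1.21.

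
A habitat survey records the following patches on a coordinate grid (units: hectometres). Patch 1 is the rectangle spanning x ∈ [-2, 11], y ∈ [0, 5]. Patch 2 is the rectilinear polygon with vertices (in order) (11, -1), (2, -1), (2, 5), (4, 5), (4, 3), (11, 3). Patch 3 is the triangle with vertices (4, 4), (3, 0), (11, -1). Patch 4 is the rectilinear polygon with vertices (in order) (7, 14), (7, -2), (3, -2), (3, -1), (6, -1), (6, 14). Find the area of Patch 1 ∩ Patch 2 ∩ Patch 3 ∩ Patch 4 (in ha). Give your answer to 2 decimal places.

2.21

The intersection is the polygon with vertices (7,1.857), (7,0), (6,0), (6,2.571).
By the shoelace formula its area is 2.21.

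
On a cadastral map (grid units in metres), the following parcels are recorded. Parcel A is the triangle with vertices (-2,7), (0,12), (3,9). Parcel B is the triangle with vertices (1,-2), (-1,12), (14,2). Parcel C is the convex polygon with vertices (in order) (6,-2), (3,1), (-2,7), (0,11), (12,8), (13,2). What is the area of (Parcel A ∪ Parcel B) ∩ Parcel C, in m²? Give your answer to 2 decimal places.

82.38

|Parcel A ∪ Parcel B| = 97.8876.
|(Parcel A ∪ Parcel B) ∩ Parcel C| = 82.38.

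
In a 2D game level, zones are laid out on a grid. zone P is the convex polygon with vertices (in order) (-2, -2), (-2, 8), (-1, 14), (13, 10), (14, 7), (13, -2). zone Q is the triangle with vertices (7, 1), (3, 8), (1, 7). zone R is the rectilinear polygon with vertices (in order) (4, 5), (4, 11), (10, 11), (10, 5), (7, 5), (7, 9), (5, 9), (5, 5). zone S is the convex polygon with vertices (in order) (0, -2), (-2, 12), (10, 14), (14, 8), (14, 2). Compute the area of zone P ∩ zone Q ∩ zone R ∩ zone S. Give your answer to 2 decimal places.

The intersection is the polygon with vertices (4,5), (4,6.25), (4.714,5).
By the shoelace formula its area is 0.45.

0.45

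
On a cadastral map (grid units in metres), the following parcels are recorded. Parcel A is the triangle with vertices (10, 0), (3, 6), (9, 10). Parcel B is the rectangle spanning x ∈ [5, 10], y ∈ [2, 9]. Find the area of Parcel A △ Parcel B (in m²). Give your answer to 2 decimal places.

|Parcel A| = 32, |Parcel B| = 35, |Parcel A∩Parcel B| = 26.019.
|Parcel A △ Parcel B| = |Parcel A| + |Parcel B| − 2·|Parcel A∩Parcel B| = 32 + 35 − 52.0381 = 14.96.

14.96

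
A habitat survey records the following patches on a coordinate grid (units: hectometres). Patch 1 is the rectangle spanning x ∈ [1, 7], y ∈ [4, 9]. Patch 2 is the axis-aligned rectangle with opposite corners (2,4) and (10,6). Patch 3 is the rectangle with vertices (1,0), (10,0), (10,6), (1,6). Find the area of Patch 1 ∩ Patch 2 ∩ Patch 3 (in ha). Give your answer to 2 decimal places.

The intersection is the polygon with vertices (2,4), (2,6), (7,6), (7,4).
By the shoelace formula its area is 10.00.

10.00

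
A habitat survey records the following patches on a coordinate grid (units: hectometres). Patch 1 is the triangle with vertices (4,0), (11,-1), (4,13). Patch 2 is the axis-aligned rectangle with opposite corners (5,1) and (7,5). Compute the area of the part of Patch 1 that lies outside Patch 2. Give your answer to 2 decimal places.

37.50

|Patch 1| = 45.5, |Patch 1∩Patch 2| = 8.
|Patch 1 ∖ Patch 2| = |Patch 1| − |Patch 1∩Patch 2| = 45.5 − 8 = 37.50.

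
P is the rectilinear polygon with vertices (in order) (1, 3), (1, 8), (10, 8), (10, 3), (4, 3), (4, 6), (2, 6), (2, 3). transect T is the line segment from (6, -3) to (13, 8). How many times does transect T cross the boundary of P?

2

The segment meets the boundary at (10,3.286), (9.818,3).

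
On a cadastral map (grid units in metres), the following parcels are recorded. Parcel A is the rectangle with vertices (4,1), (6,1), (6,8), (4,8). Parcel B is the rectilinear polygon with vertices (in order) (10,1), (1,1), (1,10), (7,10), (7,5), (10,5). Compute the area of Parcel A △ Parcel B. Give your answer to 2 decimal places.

|Parcel A| = 14, |Parcel B| = 66, |Parcel A∩Parcel B| = 14.
|Parcel A △ Parcel B| = |Parcel A| + |Parcel B| − 2·|Parcel A∩Parcel B| = 14 + 66 − 28 = 52.00.

52.00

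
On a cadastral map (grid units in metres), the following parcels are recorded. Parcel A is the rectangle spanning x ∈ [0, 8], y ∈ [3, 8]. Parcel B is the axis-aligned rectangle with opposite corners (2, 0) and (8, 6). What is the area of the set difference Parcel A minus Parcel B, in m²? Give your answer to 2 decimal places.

|Parcel A∩Parcel B|: x∈[2,8], y∈[3,6] → 6·3 = 18.
|Parcel A| = 40.
|Parcel A ∖ Parcel B| = |Parcel A| − |Parcel A∩Parcel B| = 40 − 18 = 22.00.

22.00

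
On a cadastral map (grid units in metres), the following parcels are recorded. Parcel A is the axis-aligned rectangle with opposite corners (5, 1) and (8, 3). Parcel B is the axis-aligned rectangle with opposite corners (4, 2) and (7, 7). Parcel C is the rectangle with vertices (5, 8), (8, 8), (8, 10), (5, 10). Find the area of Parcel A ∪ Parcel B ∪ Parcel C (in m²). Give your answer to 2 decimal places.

25.00

By inclusion–exclusion:
Individual areas: |Parcel A| = 6, |Parcel B| = 15, |Parcel C| = 6.
|Parcel A∩Parcel B|: x∈[5,7], y∈[2,3] → 2·1 = 2.
|Parcel A∩Parcel C| = 0 (no overlap).
|Parcel B∩Parcel C| = 0 (no overlap).
|Parcel A∩Parcel B∩Parcel C| = 0.
|Parcel A ∪ Parcel B ∪ Parcel C| = 27 − 2 + 0 = 25.00.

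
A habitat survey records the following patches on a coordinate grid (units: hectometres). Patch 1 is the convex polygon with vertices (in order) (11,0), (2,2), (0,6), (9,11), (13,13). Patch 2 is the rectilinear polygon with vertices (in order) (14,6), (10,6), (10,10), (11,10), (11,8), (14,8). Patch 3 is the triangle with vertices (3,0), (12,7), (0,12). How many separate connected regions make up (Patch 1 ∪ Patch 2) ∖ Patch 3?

(Patch 1 ∪ Patch 2) ∖ Patch 3 splits into 2 disjoint pieces (area 4.5782, area 45.8296).

2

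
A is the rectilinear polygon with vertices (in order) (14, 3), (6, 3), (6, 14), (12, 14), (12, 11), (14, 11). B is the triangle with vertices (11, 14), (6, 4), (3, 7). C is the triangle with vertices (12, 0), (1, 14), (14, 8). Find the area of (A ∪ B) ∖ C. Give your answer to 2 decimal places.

|A ∪ B| = 90.4375.
|(A ∪ B) ∩ C| = 44.1201.
|(A ∪ B) ∖ C| = 90.4375 − 44.1201 = 46.32.

46.32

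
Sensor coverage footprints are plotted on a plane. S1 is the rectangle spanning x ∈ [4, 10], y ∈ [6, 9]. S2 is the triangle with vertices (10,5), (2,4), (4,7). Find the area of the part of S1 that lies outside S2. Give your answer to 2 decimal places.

16.50

|S1| = 18, |S1∩S2| = 1.5.
|S1 ∖ S2| = |S1| − |S1∩S2| = 18 − 1.5 = 16.50.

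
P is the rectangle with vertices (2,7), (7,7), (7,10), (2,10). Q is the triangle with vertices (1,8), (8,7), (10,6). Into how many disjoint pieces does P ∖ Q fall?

P ∖ Q splits into 2 disjoint pieces (area 12.5, area 1.3611).

2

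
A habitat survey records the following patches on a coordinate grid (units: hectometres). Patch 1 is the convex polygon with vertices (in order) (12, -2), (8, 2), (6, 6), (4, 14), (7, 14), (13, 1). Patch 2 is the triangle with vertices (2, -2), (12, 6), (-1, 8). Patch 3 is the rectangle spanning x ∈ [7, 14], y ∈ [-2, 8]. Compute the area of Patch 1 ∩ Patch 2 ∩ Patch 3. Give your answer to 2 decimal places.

10.57

The intersection is the polygon with vertices (10.592,6.217), (11.045,5.236), (7.714,2.571), (7,4), (7,6.769).
By the shoelace formula its area is 10.57.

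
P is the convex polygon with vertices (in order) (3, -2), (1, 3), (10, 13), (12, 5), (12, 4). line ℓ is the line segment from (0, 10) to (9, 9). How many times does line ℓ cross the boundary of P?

The segment meets the boundary at (6.636,9.263).

1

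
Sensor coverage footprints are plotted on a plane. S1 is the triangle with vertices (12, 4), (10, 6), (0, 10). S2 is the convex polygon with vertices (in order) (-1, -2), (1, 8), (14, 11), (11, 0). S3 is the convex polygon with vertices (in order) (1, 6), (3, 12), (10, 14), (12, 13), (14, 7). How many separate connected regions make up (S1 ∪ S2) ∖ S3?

(S1 ∪ S2) ∖ S3 splits into 3 disjoint pieces (area 0.2059, area 1.2762, area 88.9508).

3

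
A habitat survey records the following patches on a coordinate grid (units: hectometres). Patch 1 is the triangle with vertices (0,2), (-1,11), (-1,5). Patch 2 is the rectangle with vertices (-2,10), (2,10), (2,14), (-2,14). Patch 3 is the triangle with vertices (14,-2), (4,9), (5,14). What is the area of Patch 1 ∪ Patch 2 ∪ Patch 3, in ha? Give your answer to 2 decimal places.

49.44

By inclusion–exclusion:
Individual areas: |Patch 1| = 3, |Patch 2| = 16, |Patch 3| = 30.5.
|Patch 1∩Patch 2| = 0.0556.
|Patch 1∩Patch 3| = 0.
|Patch 2∩Patch 3| = 0.
|Patch 1∩Patch 2∩Patch 3| = 0.
|Patch 1 ∪ Patch 2 ∪ Patch 3| = 49.5 − 0.0556 + 0 = 49.44.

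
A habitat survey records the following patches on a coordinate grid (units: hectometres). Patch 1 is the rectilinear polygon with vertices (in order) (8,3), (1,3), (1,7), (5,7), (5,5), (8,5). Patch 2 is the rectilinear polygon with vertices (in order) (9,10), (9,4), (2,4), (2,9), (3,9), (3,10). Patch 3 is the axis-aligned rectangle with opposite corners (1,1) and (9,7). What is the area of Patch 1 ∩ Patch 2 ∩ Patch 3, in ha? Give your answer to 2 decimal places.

The intersection is the polygon with vertices (5,5), (8,5), (8,4), (2,4), (2,7), (5,7).
By the shoelace formula its area is 12.00.

12.00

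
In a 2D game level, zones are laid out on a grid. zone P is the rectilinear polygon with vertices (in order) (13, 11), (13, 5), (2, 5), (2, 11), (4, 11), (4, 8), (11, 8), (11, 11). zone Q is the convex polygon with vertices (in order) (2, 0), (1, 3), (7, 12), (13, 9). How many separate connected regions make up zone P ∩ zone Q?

1

zone P ∩ zone Q is a single connected region.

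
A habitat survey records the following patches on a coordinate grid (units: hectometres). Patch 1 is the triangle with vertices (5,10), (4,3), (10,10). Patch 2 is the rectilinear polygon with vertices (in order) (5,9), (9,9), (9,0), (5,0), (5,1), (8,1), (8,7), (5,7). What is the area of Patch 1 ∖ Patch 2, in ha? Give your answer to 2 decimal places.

10.94

|Patch 1| = 17.5, |Patch 1∩Patch 2| = 6.5595.
|Patch 1 ∖ Patch 2| = |Patch 1| − |Patch 1∩Patch 2| = 17.5 − 6.5595 = 10.94.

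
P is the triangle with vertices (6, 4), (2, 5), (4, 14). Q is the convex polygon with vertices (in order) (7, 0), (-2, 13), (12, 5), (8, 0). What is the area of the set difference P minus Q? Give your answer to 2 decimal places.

|P| = 19, |P∩Q| = 13.2003.
|P ∖ Q| = |P| − |P∩Q| = 19 − 13.2003 = 5.80.

5.80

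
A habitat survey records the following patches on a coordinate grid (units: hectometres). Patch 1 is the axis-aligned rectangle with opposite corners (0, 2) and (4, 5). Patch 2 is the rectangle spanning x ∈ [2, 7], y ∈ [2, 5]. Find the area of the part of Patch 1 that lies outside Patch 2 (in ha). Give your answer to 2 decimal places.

|Patch 1∩Patch 2|: x∈[2,4], y∈[2,5] → 2·3 = 6.
|Patch 1| = 12.
|Patch 1 ∖ Patch 2| = |Patch 1| − |Patch 1∩Patch 2| = 12 − 6 = 6.00.

6.00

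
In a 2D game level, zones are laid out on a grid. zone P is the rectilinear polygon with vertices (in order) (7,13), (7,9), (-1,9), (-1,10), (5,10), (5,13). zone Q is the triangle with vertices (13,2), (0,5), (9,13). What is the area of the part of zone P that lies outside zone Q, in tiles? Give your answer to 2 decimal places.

|zone P| = 14, |zone P∩zone Q| = 2.7778.
|zone P ∖ zone Q| = |zone P| − |zone P∩zone Q| = 14 − 2.7778 = 11.22.

11.22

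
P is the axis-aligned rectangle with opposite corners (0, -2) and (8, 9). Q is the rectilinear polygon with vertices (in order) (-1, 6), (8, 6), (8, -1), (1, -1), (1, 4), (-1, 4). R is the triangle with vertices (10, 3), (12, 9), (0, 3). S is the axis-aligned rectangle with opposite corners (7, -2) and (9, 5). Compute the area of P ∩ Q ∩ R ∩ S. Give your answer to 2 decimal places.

2.00

The intersection is the polygon with vertices (8,3), (7,3), (7,5), (8,5).
By the shoelace formula its area is 2.00.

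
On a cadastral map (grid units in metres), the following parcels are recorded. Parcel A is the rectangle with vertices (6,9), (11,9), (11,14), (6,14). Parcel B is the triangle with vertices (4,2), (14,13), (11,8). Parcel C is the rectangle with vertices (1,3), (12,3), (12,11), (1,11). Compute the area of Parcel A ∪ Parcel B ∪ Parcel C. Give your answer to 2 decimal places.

By inclusion–exclusion:
Individual areas: |Parcel A| = 25, |Parcel B| = 8.5, |Parcel C| = 88.
|Parcel A∩Parcel B| = 0.2227.
|Parcel A∩Parcel C|: x∈[6,11], y∈[9,11] → 5·2 = 10.
|Parcel B∩Parcel C| = 7.2379.
|Parcel A∩Parcel B∩Parcel C| = 0.2227.
|Parcel A ∪ Parcel B ∪ Parcel C| = 121.5 − 17.4606 + 0.2227 = 104.26.

104.26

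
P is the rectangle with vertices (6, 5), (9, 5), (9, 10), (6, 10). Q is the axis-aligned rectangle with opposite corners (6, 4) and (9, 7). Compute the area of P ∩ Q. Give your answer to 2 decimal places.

|P∩Q|: x∈[6,9], y∈[5,7] → 3·2 = 6.

6.00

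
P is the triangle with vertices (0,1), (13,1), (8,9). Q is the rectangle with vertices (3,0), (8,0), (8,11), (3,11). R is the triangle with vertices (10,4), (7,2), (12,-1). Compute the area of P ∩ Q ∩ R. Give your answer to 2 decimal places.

0.63

The intersection is the polygon with vertices (8,1.4), (7,2), (8,2.667).
By the shoelace formula its area is 0.63.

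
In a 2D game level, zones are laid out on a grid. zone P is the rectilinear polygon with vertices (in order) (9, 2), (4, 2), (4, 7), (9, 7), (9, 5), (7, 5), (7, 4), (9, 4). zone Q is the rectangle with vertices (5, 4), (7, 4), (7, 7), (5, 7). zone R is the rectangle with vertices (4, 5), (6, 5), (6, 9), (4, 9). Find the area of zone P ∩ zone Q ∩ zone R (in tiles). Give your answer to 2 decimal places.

2.00

The intersection is the polygon with vertices (5,7), (6,7), (6,5), (5,5).
By the shoelace formula its area is 2.00.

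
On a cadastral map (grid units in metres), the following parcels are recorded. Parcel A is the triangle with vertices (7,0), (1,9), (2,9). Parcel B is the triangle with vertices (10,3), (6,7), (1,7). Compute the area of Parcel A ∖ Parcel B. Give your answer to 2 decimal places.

|Parcel A| = 4.5, |Parcel A∩Parcel B| = 0.7537.
|Parcel A ∖ Parcel B| = |Parcel A| − |Parcel A∩Parcel B| = 4.5 − 0.7537 = 3.75.

3.75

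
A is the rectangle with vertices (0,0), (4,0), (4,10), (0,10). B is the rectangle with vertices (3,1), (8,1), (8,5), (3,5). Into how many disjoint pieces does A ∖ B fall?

1

A ∖ B is a single connected region.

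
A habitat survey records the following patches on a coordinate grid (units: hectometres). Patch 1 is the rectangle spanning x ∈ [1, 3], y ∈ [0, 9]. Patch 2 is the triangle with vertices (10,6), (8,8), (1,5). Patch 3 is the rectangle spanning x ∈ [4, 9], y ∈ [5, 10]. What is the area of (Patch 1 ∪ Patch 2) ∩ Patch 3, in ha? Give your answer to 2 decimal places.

The region (Patch 1 ∪ Patch 2) ∩ Patch 3 is the polygon with vertices (8,8), (9,7), (9,5.889), (4,5.333), (4,6.286).
By the shoelace formula its area is 8.02.

8.02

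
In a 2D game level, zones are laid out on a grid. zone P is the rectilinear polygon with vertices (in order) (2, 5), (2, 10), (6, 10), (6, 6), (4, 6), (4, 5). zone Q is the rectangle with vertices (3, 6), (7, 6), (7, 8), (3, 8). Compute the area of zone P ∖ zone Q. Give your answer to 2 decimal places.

|zone P| = 18, |zone P∩zone Q| = 6.
|zone P ∖ zone Q| = |zone P| − |zone P∩zone Q| = 18 − 6 = 12.00.

12.00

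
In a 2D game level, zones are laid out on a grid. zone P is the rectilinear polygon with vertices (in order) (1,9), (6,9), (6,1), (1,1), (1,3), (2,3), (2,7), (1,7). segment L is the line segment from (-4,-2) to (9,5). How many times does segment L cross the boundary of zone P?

2

The segment meets the boundary at (6,3.385), (1.571,1).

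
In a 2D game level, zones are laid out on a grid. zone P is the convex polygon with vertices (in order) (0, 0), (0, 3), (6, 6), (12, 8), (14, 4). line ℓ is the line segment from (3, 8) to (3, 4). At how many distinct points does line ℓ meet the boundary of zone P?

1

The segment meets the boundary at (3,4.5).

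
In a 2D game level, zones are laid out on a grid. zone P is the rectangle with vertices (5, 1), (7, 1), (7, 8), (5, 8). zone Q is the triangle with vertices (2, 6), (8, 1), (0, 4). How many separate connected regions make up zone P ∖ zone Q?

zone P ∖ zone Q splits into 2 disjoint pieces (area 1.5, area 10.6667).

2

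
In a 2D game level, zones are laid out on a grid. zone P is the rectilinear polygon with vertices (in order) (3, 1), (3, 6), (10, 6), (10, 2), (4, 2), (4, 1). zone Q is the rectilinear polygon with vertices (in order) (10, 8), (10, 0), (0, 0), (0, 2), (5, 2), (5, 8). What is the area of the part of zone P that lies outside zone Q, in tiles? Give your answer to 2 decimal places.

8.00

|zone P| = 29, |zone P∩zone Q| = 21.
|zone P ∖ zone Q| = |zone P| − |zone P∩zone Q| = 29 − 21 = 8.00.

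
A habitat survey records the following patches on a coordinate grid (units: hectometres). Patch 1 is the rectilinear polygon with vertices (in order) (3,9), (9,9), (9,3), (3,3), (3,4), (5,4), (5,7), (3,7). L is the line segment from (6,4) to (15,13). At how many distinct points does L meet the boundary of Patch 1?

1

The segment meets the boundary at (9,7).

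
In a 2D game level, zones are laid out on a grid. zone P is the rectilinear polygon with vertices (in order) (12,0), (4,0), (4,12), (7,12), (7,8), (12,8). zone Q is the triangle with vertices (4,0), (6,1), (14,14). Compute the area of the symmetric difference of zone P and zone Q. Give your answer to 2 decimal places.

|zone P| = 76, |zone Q| = 9, |zone P∩zone Q| = 7.2198.
|zone P △ zone Q| = |zone P| + |zone Q| − 2·|zone P∩zone Q| = 76 + 9 − 14.4396 = 70.56.

70.56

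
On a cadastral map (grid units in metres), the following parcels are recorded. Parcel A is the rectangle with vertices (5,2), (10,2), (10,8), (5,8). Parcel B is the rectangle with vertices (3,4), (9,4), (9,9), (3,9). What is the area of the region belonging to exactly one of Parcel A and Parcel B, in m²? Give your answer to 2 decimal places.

28.00

|Parcel A∩Parcel B|: x∈[5,9], y∈[4,8] → 4·4 = 16.
|Parcel A △ Parcel B| = |Parcel A| + |Parcel B| − 2·|Parcel A∩Parcel B| = 30 + 30 − 32 = 28.00.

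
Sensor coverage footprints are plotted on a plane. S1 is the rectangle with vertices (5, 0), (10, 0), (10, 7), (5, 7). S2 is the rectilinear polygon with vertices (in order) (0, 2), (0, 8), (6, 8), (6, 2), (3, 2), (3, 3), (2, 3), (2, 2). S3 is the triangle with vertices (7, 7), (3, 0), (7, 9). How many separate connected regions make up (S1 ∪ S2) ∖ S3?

2

(S1 ∪ S2) ∖ S3 splits into 2 disjoint pieces (area 32.1429, area 30).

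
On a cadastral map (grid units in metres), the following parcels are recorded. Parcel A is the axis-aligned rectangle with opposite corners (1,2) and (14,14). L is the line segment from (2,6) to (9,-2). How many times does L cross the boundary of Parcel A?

1

The segment meets the boundary at (5.5,2).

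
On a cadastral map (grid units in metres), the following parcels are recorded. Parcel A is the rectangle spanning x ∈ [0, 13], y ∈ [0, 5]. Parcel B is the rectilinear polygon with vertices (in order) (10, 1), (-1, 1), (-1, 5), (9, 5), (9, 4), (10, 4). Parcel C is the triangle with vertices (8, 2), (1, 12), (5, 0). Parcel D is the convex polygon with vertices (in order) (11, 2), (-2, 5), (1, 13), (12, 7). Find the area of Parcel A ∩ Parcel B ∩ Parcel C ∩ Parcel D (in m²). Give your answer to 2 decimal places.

5.03

The intersection is the polygon with vertices (3.333,5), (5.9,5), (7.422,2.826), (3.778,3.667).
By the shoelace formula its area is 5.03.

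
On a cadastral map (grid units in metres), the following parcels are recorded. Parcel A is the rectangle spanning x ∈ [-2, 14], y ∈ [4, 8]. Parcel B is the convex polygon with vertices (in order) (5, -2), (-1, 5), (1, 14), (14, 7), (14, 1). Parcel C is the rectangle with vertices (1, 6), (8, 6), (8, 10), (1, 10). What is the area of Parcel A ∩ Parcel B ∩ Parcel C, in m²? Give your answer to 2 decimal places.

The intersection is the polygon with vertices (8,8), (8,6), (1,6), (1,8).
By the shoelace formula its area is 14.00.

14.00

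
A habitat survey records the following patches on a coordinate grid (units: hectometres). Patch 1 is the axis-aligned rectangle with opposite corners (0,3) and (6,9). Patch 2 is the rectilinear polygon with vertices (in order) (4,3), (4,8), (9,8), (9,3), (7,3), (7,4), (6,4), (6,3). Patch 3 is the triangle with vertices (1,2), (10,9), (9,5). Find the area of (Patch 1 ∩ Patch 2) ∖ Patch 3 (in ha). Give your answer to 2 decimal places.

|Patch 1 ∩ Patch 2| = 10.
|(Patch 1 ∩ Patch 2) ∩ Patch 3| = 3.2222.
|(Patch 1 ∩ Patch 2) ∖ Patch 3| = 10 − 3.2222 = 6.78.

6.78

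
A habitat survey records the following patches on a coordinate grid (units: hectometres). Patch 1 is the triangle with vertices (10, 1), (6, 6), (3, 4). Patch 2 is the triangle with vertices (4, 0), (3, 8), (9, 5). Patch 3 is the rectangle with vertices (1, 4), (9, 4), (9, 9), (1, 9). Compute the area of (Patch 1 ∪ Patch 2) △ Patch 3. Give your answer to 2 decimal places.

|Patch 1 ∪ Patch 2| = 25.828.
|(Patch 1 ∪ Patch 2) ∩ Patch 3| = 13.5769.
|(Patch 1 ∪ Patch 2) △ Patch 3| = 25.828 + 40 − 27.1538 = 38.67.

38.67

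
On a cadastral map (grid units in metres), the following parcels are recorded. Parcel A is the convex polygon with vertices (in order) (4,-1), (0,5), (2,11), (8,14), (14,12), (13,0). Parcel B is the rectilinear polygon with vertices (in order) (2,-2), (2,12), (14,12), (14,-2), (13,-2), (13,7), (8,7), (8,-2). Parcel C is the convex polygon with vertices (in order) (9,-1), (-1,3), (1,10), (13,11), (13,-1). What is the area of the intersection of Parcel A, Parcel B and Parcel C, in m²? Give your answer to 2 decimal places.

77.34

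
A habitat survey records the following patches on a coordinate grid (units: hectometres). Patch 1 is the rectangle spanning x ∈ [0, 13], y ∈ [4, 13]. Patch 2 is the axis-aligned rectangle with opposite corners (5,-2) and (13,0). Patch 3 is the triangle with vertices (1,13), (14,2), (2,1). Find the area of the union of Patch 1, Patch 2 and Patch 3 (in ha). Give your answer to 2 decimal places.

161.01

By inclusion–exclusion:
Individual areas: |Patch 1| = 117, |Patch 2| = 16, |Patch 3| = 72.5.
|Patch 1∩Patch 2| = 0 (no overlap).
|Patch 1∩Patch 3| = 44.4886.
|Patch 2∩Patch 3| = 0.
|Patch 1∩Patch 2∩Patch 3| = 0.
|Patch 1 ∪ Patch 2 ∪ Patch 3| = 205.5 − 44.4886 + 0 = 161.01.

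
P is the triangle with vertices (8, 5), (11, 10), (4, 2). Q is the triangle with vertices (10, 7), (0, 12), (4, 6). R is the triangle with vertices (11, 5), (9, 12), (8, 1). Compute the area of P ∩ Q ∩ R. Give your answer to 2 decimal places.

0.44

The intersection is the polygon with vertices (8.523,6.754), (8.565,7.217), (8.87,7.565), (9.385,7.308), (9.111,6.852).
By the shoelace formula its area is 0.44.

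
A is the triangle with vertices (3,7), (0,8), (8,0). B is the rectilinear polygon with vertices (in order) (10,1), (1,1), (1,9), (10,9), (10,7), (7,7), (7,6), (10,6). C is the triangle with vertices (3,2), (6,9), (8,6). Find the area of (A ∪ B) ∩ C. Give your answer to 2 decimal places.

10.83

The region (A ∪ B) ∩ C is the polygon with vertices (7,7), (7,6), (8,6), (3,2), (6,9), (7.333,7).
By the shoelace formula its area is 10.83.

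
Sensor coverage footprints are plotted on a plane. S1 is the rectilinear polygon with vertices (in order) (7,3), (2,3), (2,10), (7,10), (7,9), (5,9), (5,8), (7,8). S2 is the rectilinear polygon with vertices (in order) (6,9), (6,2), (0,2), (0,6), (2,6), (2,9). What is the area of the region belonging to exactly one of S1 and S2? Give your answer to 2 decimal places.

|S1| = 33, |S2| = 36, |S1∩S2| = 23.
|S1 △ S2| = |S1| + |S2| − 2·|S1∩S2| = 33 + 36 − 46 = 23.00.

23.00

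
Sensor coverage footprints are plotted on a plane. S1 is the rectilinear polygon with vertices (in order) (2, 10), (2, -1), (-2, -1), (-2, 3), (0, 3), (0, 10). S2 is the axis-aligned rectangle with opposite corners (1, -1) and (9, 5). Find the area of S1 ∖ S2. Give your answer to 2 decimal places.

24.00

|S1| = 30, |S1∩S2| = 6.
|S1 ∖ S2| = |S1| − |S1∩S2| = 30 − 6 = 24.00.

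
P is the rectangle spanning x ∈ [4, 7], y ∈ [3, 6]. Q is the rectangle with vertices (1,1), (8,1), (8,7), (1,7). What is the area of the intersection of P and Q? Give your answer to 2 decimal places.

|P∩Q|: x∈[4,7], y∈[3,6] → 3·3 = 9.

9.00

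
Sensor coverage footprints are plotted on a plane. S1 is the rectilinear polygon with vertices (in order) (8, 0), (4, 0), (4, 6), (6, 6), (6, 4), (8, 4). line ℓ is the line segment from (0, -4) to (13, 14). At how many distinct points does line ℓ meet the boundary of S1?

The segment meets the boundary at (6,4.308), (4,1.538).

2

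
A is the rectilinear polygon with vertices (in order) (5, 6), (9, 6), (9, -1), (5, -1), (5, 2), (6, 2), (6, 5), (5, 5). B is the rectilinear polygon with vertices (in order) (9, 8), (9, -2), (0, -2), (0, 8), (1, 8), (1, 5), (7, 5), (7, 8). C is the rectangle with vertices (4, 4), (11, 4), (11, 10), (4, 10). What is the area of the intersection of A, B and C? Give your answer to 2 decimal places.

5.00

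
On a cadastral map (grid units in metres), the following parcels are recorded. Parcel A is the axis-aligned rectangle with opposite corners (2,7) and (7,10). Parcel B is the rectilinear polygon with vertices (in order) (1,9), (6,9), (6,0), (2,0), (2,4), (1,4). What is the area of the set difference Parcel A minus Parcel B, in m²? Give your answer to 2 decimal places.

|Parcel A| = 15, |Parcel A∩Parcel B| = 8.
|Parcel A ∖ Parcel B| = |Parcel A| − |Parcel A∩Parcel B| = 15 − 8 = 7.00.

7.00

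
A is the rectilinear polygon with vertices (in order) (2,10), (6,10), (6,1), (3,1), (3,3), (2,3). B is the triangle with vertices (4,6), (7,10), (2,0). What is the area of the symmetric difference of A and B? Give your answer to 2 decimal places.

30.67

|A| = 34, |B| = 5, |A∩B| = 4.1667.
|A △ B| = |A| + |B| − 2·|A∩B| = 34 + 5 − 8.3333 = 30.67.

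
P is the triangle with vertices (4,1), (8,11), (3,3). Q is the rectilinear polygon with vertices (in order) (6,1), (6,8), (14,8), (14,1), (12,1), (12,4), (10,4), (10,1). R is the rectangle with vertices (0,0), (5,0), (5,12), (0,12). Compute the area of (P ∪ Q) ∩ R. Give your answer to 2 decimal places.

4.95

The region (P ∪ Q) ∩ R is the polygon with vertices (3,3), (5,6.2), (5,3.5), (4,1).
By the shoelace formula its area is 4.95.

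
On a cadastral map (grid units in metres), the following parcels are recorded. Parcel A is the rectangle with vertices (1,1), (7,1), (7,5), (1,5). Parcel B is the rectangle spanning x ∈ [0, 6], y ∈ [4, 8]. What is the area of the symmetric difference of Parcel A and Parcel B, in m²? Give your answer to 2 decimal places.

38.00

|Parcel A∩Parcel B|: x∈[1,6], y∈[4,5] → 5·1 = 5.
|Parcel A △ Parcel B| = |Parcel A| + |Parcel B| − 2·|Parcel A∩Parcel B| = 24 + 24 − 10 = 38.00.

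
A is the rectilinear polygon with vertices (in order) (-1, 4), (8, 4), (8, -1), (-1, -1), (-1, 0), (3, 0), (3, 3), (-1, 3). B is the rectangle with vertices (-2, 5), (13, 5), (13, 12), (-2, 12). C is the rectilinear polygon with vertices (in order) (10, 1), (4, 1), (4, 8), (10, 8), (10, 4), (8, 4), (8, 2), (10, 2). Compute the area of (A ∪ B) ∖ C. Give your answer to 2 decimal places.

108.00

|A ∪ B| = 138.
|(A ∪ B) ∩ C| = 30.
|(A ∪ B) ∖ C| = 138 − 30 = 108.00.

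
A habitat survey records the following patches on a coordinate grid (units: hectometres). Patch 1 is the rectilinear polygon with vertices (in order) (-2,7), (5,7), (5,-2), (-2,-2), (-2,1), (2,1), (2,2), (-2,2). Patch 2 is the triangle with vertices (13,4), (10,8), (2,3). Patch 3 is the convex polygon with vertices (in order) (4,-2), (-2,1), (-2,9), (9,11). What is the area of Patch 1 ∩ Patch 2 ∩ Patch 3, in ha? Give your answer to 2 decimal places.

The intersection is the polygon with vertices (2,3), (5,4.875), (5,3.273).
By the shoelace formula its area is 2.40.

2.40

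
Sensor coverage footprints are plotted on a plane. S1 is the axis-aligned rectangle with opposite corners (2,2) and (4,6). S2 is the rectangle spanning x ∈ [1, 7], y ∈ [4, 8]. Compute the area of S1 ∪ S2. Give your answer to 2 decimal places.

28.00

By inclusion–exclusion:
Individual areas: |S1| = 8, |S2| = 24.
|S1∩S2|: x∈[2,4], y∈[4,6] → 2·2 = 4.
|S1 ∪ S2| = 32 − 4 = 28.00.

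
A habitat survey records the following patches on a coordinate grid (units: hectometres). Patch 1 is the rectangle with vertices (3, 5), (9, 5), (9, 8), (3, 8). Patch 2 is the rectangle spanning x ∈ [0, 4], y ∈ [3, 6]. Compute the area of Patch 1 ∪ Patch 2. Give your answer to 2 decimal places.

By inclusion–exclusion:
Individual areas: |Patch 1| = 18, |Patch 2| = 12.
|Patch 1∩Patch 2|: x∈[3,4], y∈[5,6] → 1·1 = 1.
|Patch 1 ∪ Patch 2| = 30 − 1 = 29.00.

29.00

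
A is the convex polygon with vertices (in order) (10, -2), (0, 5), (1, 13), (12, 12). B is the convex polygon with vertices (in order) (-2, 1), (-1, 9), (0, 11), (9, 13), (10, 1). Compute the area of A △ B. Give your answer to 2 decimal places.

|A| = 121.5, |B| = 118, |A∩B| = 90.3904.
|A △ B| = |A| + |B| − 2·|A∩B| = 121.5 + 118 − 180.7807 = 58.72.

58.72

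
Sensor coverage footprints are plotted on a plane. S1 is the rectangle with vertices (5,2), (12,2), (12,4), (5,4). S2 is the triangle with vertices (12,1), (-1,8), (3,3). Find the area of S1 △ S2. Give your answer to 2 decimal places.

20.75

|S1| = 14, |S2| = 18.5, |S1∩S2| = 5.877.
|S1 △ S2| = |S1| + |S2| − 2·|S1∩S2| = 14 + 18.5 − 11.754 = 20.75.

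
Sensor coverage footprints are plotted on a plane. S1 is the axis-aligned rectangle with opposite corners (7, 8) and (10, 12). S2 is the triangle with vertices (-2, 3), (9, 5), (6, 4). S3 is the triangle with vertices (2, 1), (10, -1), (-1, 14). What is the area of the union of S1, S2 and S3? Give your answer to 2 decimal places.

61.95

By inclusion–exclusion:
Individual areas: |S1| = 12, |S2| = 2.5, |S3| = 49.
|S1∩S2| = 0.
|S1∩S3| = 0.
|S2∩S3| = 1.5473.
|S1∩S2∩S3| = 0.
|S1 ∪ S2 ∪ S3| = 63.5 − 1.5473 + 0 = 61.95.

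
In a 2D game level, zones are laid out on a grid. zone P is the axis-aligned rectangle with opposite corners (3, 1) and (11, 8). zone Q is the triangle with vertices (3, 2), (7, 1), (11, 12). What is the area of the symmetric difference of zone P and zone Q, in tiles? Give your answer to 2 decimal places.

38.98

|zone P| = 56, |zone Q| = 24, |zone P∩zone Q| = 20.5091.
|zone P △ zone Q| = |zone P| + |zone Q| − 2·|zone P∩zone Q| = 56 + 24 − 41.0182 = 38.98.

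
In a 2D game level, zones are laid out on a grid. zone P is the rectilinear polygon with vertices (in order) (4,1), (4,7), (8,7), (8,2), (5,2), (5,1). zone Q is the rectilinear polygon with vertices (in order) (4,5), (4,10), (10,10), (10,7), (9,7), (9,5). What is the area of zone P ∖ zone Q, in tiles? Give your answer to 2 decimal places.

13.00

|zone P| = 21, |zone P∩zone Q| = 8.
|zone P ∖ zone Q| = |zone P| − |zone P∩zone Q| = 21 − 8 = 13.00.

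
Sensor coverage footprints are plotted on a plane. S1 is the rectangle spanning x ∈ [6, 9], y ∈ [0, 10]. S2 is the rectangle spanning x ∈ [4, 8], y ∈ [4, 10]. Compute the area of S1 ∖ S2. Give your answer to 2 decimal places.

18.00

|S1∩S2|: x∈[6,8], y∈[4,10] → 2·6 = 12.
|S1| = 30.
|S1 ∖ S2| = |S1| − |S1∩S2| = 30 − 12 = 18.00.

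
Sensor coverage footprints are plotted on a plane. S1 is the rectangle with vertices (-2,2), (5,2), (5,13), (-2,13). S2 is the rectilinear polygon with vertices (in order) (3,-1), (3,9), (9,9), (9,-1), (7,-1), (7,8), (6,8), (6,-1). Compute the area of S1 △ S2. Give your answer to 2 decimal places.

|S1| = 77, |S2| = 51, |S1∩S2| = 14.
|S1 △ S2| = |S1| + |S2| − 2·|S1∩S2| = 77 + 51 − 28 = 100.00.

100.00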